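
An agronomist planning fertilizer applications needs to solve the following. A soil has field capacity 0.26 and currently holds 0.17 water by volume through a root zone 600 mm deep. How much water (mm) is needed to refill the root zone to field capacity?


SMD = (FC - theta) * D
    = (0.26 - 0.17) * 600
    = 0.090 * 600
    = 54 mm


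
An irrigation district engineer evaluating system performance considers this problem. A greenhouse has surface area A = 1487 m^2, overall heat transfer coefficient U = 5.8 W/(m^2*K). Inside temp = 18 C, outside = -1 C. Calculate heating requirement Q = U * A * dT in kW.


dT = 18 - (-1) = 19 K
Q = U * A * dT
  = 5.8 * 1487 * 19
  = 163867.40 W = 163.87 kW


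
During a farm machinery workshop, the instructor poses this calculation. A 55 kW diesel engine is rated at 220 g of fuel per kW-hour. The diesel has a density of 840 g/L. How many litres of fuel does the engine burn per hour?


FC = P * BSFC / rho_fuel
   = 55 * 220 / 840
   = 12100 / 840
   = 14.40 L/h


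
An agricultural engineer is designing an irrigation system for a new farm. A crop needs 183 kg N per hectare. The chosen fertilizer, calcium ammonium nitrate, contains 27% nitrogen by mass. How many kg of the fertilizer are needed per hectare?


Rate = N_required / (N_content / 100)
     = 183 / (27 / 100)
     = 183 / 0.27
     = 677.78 kg/ha


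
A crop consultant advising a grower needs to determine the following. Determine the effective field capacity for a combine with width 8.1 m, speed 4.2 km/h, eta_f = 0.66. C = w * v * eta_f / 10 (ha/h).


C = w * v * eta_f / 10
  = 8.1 * 4.2 * 0.66 / 10
  = 22.45 / 10
  = 2.25 ha/h


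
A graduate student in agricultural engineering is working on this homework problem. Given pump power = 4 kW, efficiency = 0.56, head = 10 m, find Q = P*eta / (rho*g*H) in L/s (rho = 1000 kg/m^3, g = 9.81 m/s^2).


Q = (P * 1000 * eta) / (rho * g * H)
  = (4 * 1000 * 0.56) / (1000 * 9.81 * 10)
  = 2240 / 98100
  = 0.02283 m^3/s = 22.83 L/s


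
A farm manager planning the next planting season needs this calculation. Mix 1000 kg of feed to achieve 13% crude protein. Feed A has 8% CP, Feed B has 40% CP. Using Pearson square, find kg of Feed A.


parts_A = CP_b - target = 40 - 13 = 27
parts_B = target - CP_a = 13 - 8 = 5
total_parts = 27 + 5 = 32
Feed A = 1000 * 27 / 32 = 843.75 kg
Feed B = 1000 * 5 / 32 = 156.25 kg

843.75 kg


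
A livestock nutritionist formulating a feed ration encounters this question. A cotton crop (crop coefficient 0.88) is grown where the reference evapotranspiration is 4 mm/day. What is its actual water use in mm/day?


ETc = Kc * ET0
    = 0.88 * 4
    = 3.52 mm/day


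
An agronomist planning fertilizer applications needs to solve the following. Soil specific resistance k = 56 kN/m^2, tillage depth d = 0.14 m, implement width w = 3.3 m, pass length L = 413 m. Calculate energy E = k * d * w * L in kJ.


E = k * d * w * L
  = 56 * 0.14 * 3.3 * 413
  = 10685.14 kJ


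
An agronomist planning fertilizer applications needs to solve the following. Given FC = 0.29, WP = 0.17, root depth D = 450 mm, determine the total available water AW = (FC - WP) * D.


AW = (FC - WP) * D
   = (0.29 - 0.17) * 450
   = 0.12 * 450
   = 54 mm


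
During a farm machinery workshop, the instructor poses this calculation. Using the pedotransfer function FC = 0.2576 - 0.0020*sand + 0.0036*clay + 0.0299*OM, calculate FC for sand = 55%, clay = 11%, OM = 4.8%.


FC = 0.2576 - 0.0020*55 + 0.0036*11 + 0.0299*4.8
   = 0.2576 - 0.1100 + 0.0396 + 0.1435
   = 0.3307


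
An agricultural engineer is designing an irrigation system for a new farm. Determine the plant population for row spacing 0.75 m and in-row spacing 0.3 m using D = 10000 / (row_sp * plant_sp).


D = 10000 / (row_sp * plant_sp)
  = 10000 / (0.75 * 0.3)
  = 10000 / 0.2250
  = 44444.44 plants/ha


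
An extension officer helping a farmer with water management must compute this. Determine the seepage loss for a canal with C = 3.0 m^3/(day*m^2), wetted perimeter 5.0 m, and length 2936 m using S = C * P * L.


S = C * P * L
  = 3.0 * 5.0 * 2936
  = 44040 m^3/day


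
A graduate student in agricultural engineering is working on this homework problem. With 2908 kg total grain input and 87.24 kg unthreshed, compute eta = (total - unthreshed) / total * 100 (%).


eta = (total - unthreshed) / total * 100
    = (2908 - 87.24) / 2908 * 100
    = 2820.76 / 2908 * 100
    = 97%


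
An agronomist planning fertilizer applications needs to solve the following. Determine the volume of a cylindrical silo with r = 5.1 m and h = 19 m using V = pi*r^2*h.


V = pi * r^2 * h
  = pi * 5.1^2 * 19
  = pi * 26.01 * 19
  = 1552.54 m^3


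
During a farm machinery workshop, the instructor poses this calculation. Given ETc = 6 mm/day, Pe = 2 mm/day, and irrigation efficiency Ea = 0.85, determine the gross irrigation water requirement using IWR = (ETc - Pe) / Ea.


IWR = (ETc - Pe) / Ea
    = (6 - 2) / 0.85
    = 4 / 0.85
    = 4.71 mm/day


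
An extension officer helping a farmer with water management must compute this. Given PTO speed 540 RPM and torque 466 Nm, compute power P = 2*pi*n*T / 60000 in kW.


P = 2*pi*n*T / 60000
  = 2*pi * 540 * 466 / 60000
  = 1581100.75 / 60000
  = 26.35 kW


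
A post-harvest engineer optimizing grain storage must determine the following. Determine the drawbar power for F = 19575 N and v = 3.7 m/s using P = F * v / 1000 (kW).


P = F * v / 1000
  = 19575 * 3.7 / 1000
  = 72427.50 / 1000
  = 72.43 kW


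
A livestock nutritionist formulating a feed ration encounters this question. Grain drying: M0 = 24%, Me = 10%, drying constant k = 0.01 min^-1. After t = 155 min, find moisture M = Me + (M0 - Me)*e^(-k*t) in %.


M = Me + (M0 - Me) * e^(-k*t)
  = 10 + (24 - 10) * e^(-0.01*155)
  = 10 + 14 * e^(-1.550)
  = 10 + 14 * 0.21225
  = 10 + 2.9715
  = 12.97%


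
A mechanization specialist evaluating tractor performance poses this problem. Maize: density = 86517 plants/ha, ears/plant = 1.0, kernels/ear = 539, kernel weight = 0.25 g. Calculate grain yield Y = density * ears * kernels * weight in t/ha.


Y = density * ears * kernels * kw
  = 86517 * 1.0 * 539 * 0.25 g/ha
  = 11658165.75 g/ha
  = 11658.17 kg/ha = 11.66 t/ha


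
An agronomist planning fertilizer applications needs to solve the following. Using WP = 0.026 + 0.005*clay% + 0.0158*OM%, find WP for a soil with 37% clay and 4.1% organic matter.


WP = 0.026 + 0.005*37 + 0.0158*4.1
   = 0.026 + 0.1850 + 0.0648
   = 0.2758


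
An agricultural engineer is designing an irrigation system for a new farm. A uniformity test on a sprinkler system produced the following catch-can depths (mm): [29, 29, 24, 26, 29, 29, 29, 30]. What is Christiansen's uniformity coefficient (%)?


xbar = 225 / 8 = 28.125
sum|xi - xbar| = 12.500
CU = 100 * (1 - 12.500 / (8 * 28.125))
   = 100 * (1 - 0.0556)
   = 94.44%


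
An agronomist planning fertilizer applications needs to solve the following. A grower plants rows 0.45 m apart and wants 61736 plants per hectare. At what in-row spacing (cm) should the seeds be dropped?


spacing = 10000 / (row_sp * density)
        = 10000 / (0.45 * 61736)
        = 10000 / 27781.20
        = 0.35996 m = 36.00 cm


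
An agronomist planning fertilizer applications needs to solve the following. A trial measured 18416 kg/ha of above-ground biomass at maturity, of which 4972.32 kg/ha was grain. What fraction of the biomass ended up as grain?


HI = grain_yield / biomass
   = 4972.32 / 18416
   = 0.27


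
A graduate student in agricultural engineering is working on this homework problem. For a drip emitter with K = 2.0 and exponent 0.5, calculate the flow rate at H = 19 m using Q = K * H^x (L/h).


Q = K * H^x
  = 2.0 * 19^0.5
  = 2.0 * 4.3589
  = 8.72 L/h


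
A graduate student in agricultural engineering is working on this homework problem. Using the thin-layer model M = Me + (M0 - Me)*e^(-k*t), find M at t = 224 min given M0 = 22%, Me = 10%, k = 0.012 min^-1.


M = Me + (M0 - Me) * e^(-k*t)
  = 10 + (22 - 10) * e^(-0.012*224)
  = 10 + 12 * e^(-2.688)
  = 10 + 12 * 0.06802
  = 10 + 0.8162
  = 10.82%


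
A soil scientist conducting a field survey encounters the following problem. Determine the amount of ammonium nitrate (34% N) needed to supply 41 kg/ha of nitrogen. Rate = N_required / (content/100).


Rate = N_required / (N_content / 100)
     = 41 / (34 / 100)
     = 41 / 0.34
     = 120.59 kg/ha


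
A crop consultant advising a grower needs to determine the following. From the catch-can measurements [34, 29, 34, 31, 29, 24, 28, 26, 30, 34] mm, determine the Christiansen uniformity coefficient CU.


xbar = 299 / 10 = 29.900
sum|xi - xbar| = 27
CU = 100 * (1 - 27 / (10 * 29.900))
   = 100 * (1 - 0.0903)
   = 90.97%


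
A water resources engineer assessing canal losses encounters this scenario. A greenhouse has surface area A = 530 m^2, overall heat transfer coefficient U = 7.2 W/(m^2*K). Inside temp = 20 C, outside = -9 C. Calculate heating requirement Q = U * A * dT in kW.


dT = 20 - (-9) = 29 K
Q = U * A * dT
  = 7.2 * 530 * 29
  = 110664 W = 110.66 kW


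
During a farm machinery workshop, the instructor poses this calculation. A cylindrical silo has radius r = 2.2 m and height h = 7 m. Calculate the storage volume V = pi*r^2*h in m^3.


V = pi * r^2 * h
  = pi * 2.2^2 * 7
  = pi * 4.84 * 7
  = 106.44 m^3


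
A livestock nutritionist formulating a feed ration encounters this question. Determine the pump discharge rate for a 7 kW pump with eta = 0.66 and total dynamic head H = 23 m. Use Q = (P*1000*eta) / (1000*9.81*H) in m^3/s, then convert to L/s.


Q = (P * 1000 * eta) / (rho * g * H)
  = (7 * 1000 * 0.66) / (1000 * 9.81 * 23)
  = 4620 / 225630
  = 0.02048 m^3/s = 20.48 L/s


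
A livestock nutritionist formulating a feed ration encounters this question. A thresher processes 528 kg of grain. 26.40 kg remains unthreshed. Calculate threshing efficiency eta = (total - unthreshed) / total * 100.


eta = (total - unthreshed) / total * 100
    = (528 - 26.40) / 528 * 100
    = 501.60 / 528 * 100
    = 95%


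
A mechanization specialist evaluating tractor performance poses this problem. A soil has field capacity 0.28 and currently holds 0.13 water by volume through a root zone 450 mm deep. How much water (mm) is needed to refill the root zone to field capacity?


SMD = (FC - theta) * D
    = (0.28 - 0.13) * 450
    = 0.150 * 450
    = 67.50 mm


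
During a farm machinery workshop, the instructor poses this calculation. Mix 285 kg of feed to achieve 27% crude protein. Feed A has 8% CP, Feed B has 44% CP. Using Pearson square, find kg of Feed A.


parts_A = CP_b - target = 44 - 27 = 17
parts_B = target - CP_a = 27 - 8 = 19
total_parts = 17 + 19 = 36
Feed A = 285 * 17 / 36 = 134.58 kg
Feed B = 285 * 19 / 36 = 150.42 kg

134.58 kg


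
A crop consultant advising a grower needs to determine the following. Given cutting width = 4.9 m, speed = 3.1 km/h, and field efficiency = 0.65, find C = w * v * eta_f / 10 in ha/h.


C = w * v * eta_f / 10
  = 4.9 * 3.1 * 0.65 / 10
  = 9.87 / 10
  = 0.99 ha/h


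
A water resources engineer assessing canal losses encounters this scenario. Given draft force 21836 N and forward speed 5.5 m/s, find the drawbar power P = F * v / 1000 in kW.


P = F * v / 1000
  = 21836 * 5.5 / 1000
  = 120098 / 1000
  = 120.10 kW


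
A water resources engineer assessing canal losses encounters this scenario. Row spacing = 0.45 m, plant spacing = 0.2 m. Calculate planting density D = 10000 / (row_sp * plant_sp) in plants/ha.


D = 10000 / (row_sp * plant_sp)
  = 10000 / (0.45 * 0.2)
  = 10000 / 0.0900
  = 111111.11 plants/ha


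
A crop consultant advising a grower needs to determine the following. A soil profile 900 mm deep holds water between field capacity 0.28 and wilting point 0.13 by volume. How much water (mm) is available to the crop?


AW = (FC - WP) * D
   = (0.28 - 0.13) * 900
   = 0.15 * 900
   = 135 mm


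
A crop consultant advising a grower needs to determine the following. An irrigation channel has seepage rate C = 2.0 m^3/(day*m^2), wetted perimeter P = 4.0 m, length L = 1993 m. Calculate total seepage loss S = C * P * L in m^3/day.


S = C * P * L
  = 2.0 * 4.0 * 1993
  = 15944 m^3/day


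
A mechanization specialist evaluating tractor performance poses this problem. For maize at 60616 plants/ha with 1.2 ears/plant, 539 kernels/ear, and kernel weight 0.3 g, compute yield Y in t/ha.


Y = density * ears * kernels * kw
  = 60616 * 1.2 * 539 * 0.3 g/ha
  = 11761928.64 g/ha
  = 11761.93 kg/ha = 11.76 t/ha


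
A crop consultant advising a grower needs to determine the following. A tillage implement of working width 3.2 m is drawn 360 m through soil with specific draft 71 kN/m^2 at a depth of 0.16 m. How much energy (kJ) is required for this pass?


E = k * d * w * L
  = 71 * 0.16 * 3.2 * 360
  = 13086.72 kJ


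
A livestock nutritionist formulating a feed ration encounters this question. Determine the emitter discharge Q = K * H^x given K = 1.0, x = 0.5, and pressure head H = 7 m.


Q = K * H^x
  = 1.0 * 7^0.5
  = 1.0 * 2.6458
  = 2.65 L/h


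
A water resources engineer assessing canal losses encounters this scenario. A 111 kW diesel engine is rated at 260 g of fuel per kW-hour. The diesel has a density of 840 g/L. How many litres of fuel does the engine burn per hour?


FC = P * BSFC / rho_fuel
   = 111 * 260 / 840
   = 28860 / 840
   = 34.36 L/h


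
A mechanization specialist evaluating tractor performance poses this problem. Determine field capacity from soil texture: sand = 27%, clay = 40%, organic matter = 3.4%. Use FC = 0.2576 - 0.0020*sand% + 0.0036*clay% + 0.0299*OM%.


FC = 0.2576 - 0.0020*27 + 0.0036*40 + 0.0299*3.4
   = 0.2576 - 0.0540 + 0.1440 + 0.1017
   = 0.4493


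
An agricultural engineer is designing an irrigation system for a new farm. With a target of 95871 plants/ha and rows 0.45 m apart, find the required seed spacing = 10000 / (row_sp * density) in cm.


spacing = 10000 / (row_sp * density)
        = 10000 / (0.45 * 95871)
        = 10000 / 43141.95
        = 0.23179 m = 23.18 cm


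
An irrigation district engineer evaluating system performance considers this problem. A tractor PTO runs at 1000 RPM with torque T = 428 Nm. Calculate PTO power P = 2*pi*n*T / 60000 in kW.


P = 2*pi*n*T / 60000
  = 2*pi * 1000 * 428 / 60000
  = 2689203.31 / 60000
  = 44.82 kW


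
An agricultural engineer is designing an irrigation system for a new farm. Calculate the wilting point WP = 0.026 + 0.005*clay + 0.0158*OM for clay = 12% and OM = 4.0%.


WP = 0.026 + 0.005*12 + 0.0158*4.0
   = 0.026 + 0.0600 + 0.0632
   = 0.1492


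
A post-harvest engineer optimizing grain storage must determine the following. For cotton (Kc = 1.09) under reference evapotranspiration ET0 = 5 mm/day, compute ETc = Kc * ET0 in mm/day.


ETc = Kc * ET0
    = 1.09 * 5
    = 5.45 mm/day


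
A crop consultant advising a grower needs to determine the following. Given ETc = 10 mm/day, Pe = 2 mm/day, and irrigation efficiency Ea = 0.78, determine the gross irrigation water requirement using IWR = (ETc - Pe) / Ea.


IWR = (ETc - Pe) / Ea
    = (10 - 2) / 0.78
    = 8 / 0.78
    = 10.26 mm/day


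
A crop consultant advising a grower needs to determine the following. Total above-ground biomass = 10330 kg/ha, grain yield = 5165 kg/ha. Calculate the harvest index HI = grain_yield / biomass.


HI = grain_yield / biomass
   = 5165 / 10330
   = 0.50


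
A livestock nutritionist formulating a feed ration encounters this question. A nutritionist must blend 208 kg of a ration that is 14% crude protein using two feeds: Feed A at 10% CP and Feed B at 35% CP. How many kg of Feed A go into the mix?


parts_A = CP_b - target = 35 - 14 = 21
parts_B = target - CP_a = 14 - 10 = 4
total_parts = 21 + 4 = 25
Feed A = 208 * 21 / 25 = 174.72 kg
Feed B = 208 * 4 / 25 = 33.28 kg

174.72 kg


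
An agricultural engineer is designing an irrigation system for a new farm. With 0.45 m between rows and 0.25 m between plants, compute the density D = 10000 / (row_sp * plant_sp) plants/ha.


D = 10000 / (row_sp * plant_sp)
  = 10000 / (0.45 * 0.25)
  = 10000 / 0.1125
  = 88888.89 plants/ha


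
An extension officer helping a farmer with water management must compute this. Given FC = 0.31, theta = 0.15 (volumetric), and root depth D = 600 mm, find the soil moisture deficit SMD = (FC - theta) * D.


SMD = (FC - theta) * D
    = (0.31 - 0.15) * 600
    = 0.160 * 600
    = 96 mm


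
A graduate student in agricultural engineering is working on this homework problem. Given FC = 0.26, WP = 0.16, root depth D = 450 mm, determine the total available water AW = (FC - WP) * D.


AW = (FC - WP) * D
   = (0.26 - 0.16) * 450
   = 0.10 * 450
   = 45 mm


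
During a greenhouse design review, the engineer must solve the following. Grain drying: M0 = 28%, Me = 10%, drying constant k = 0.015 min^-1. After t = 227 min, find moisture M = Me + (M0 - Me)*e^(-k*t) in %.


M = Me + (M0 - Me) * e^(-k*t)
  = 10 + (28 - 10) * e^(-0.015*227)
  = 10 + 18 * e^(-3.405)
  = 10 + 18 * 0.03321
  = 10 + 0.5977
  = 10.60%


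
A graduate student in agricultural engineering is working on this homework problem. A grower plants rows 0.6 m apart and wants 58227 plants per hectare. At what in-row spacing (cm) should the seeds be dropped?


spacing = 10000 / (row_sp * density)
        = 10000 / (0.6 * 58227)
        = 10000 / 34936.20
        = 0.28624 m = 28.62 cm


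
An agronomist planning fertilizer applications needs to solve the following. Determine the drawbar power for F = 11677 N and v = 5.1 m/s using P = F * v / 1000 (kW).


P = F * v / 1000
  = 11677 * 5.1 / 1000
  = 59552.70 / 1000
  = 59.55 kW


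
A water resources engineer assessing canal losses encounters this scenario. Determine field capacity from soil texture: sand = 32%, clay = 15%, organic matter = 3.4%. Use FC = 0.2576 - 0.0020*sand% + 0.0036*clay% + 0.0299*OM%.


FC = 0.2576 - 0.0020*32 + 0.0036*15 + 0.0299*3.4
   = 0.2576 - 0.0640 + 0.0540 + 0.1017
   = 0.3493


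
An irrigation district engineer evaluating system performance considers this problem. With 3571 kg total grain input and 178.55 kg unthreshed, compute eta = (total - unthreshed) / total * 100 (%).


eta = (total - unthreshed) / total * 100
    = (3571 - 178.55) / 3571 * 100
    = 3392.45 / 3571 * 100
    = 95%


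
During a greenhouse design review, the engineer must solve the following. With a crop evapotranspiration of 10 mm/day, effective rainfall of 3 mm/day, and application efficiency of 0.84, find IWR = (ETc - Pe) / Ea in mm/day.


IWR = (ETc - Pe) / Ea
    = (10 - 3) / 0.84
    = 7 / 0.84
    = 8.33 mm/day


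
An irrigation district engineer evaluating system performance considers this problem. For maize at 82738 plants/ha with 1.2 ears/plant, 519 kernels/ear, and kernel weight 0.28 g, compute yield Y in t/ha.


Y = density * ears * kernels * kw
  = 82738 * 1.2 * 519 * 0.28 g/ha
  = 14428183.39 g/ha
  = 14428.18 kg/ha = 14.43 t/ha


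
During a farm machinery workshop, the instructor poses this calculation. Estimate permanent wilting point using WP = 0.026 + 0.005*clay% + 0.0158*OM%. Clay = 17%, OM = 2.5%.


WP = 0.026 + 0.005*17 + 0.0158*2.5
   = 0.026 + 0.0850 + 0.0395
   = 0.1505


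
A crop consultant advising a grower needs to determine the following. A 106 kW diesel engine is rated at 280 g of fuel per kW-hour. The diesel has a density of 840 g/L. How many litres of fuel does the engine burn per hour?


FC = P * BSFC / rho_fuel
   = 106 * 280 / 840
   = 29680 / 840
   = 35.33 L/h


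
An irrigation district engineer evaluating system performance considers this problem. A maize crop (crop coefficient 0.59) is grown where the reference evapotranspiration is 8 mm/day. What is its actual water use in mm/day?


ETc = Kc * ET0
    = 0.59 * 8
    = 4.72 mm/day


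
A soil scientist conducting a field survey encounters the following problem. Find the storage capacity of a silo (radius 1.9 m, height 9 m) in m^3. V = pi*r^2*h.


V = pi * r^2 * h
  = pi * 1.9^2 * 9
  = pi * 3.61 * 9
  = 102.07 m^3


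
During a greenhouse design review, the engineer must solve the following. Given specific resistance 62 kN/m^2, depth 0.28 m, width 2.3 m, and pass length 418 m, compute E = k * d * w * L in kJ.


E = k * d * w * L
  = 62 * 0.28 * 2.3 * 418
  = 16689.90 kJ


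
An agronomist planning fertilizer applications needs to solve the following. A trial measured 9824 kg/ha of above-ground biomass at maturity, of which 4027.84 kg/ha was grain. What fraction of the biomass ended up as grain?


HI = grain_yield / biomass
   = 4027.84 / 9824
   = 0.41


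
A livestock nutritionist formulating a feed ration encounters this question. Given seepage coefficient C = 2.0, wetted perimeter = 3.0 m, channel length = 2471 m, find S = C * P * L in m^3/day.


S = C * P * L
  = 2.0 * 3.0 * 2471
  = 14826 m^3/day


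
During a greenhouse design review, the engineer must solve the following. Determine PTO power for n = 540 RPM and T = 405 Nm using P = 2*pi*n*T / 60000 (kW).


P = 2*pi*n*T / 60000
  = 2*pi * 540 * 405 / 60000
  = 1374132.63 / 60000
  = 22.90 kW


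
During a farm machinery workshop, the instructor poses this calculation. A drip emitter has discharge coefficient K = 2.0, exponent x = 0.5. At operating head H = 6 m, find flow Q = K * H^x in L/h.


Q = K * H^x
  = 2.0 * 6^0.5
  = 2.0 * 2.4495
  = 4.90 L/h


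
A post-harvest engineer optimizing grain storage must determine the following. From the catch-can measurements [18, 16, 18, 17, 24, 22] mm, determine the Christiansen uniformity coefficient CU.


xbar = 115 / 6 = 19.167
sum|xi - xbar| = 15.333
CU = 100 * (1 - 15.333 / (6 * 19.167))
   = 100 * (1 - 0.1333)
   = 86.67%


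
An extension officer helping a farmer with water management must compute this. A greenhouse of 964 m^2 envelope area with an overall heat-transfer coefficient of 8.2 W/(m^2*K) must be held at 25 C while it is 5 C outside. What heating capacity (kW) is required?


dT = 25 - (5) = 20 K
Q = U * A * dT
  = 8.2 * 964 * 20
  = 158096 W = 158.10 kW


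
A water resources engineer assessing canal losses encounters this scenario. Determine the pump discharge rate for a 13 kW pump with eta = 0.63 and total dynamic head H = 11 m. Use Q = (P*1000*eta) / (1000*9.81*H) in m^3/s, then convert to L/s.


Q = (P * 1000 * eta) / (rho * g * H)
  = (13 * 1000 * 0.63) / (1000 * 9.81 * 11)
  = 8190 / 107910
  = 0.07590 m^3/s = 75.90 L/s


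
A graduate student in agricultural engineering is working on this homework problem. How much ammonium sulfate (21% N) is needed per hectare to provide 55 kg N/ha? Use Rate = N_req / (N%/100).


Rate = N_required / (N_content / 100)
     = 55 / (21 / 100)
     = 55 / 0.21
     = 261.90 kg/ha


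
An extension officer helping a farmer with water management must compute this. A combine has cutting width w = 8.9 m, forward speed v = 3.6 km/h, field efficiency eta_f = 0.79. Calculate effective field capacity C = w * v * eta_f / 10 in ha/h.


C = w * v * eta_f / 10
  = 8.9 * 3.6 * 0.79 / 10
  = 25.31 / 10
  = 2.53 ha/h


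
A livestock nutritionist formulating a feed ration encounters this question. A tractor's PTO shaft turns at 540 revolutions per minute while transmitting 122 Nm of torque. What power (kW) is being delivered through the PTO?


P = 2*pi*n*T / 60000
  = 2*pi * 540 * 122 / 60000
  = 413936.25 / 60000
  = 6.90 kW


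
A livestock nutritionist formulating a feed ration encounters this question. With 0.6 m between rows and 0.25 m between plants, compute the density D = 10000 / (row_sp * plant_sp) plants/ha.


D = 10000 / (row_sp * plant_sp)
  = 10000 / (0.6 * 0.25)
  = 10000 / 0.1500
  = 66666.67 plants/ha


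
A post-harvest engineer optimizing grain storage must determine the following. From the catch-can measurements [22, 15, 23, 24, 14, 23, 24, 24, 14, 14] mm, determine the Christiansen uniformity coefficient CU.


xbar = 197 / 10 = 19.700
sum|xi - xbar| = 43.600
CU = 100 * (1 - 43.600 / (10 * 19.700))
   = 100 * (1 - 0.2213)
   = 77.87%


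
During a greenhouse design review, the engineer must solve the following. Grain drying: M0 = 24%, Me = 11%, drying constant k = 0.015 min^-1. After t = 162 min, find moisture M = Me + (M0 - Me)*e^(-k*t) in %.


M = Me + (M0 - Me) * e^(-k*t)
  = 11 + (24 - 11) * e^(-0.015*162)
  = 11 + 13 * e^(-2.430)
  = 11 + 13 * 0.08804
  = 11 + 1.1445
  = 12.14%


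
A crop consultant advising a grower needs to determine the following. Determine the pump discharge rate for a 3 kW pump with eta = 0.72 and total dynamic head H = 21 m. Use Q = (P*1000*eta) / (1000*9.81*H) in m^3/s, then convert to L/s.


Q = (P * 1000 * eta) / (rho * g * H)
  = (3 * 1000 * 0.72) / (1000 * 9.81 * 21)
  = 2160 / 206010
  = 0.01048 m^3/s = 10.48 L/s


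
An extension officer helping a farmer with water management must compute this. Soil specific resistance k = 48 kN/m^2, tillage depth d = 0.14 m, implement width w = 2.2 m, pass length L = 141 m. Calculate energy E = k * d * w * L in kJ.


E = k * d * w * L
  = 48 * 0.14 * 2.2 * 141
  = 2084.54 kJ


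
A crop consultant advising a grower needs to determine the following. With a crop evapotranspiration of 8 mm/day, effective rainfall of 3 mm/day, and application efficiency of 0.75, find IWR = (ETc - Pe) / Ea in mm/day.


IWR = (ETc - Pe) / Ea
    = (8 - 3) / 0.75
    = 5 / 0.75
    = 6.67 mm/day


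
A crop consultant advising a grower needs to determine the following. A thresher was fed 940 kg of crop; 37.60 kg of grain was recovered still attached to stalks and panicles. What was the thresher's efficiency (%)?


eta = (total - unthreshed) / total * 100
    = (940 - 37.60) / 940 * 100
    = 902.40 / 940 * 100
    = 96%


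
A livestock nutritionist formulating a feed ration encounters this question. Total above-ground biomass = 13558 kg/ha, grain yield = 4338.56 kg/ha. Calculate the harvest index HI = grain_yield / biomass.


HI = grain_yield / biomass
   = 4338.56 / 13558
   = 0.32


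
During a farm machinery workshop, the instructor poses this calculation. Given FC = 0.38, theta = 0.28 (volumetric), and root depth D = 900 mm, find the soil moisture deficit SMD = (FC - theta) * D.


SMD = (FC - theta) * D
    = (0.38 - 0.28) * 900
    = 0.100 * 900
    = 90 mm


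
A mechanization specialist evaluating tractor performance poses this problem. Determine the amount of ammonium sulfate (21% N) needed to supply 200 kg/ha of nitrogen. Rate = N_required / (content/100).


Rate = N_required / (N_content / 100)
     = 200 / (21 / 100)
     = 200 / 0.21
     = 952.38 kg/ha


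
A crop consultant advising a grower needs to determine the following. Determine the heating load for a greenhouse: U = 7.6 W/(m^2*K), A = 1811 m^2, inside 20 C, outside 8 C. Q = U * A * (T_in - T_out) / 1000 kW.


dT = 20 - (8) = 12 K
Q = U * A * dT
  = 7.6 * 1811 * 12
  = 165163.20 W = 165.16 kW


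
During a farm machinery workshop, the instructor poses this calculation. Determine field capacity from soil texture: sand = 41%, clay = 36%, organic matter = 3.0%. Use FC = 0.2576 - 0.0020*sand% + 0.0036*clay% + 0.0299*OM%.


FC = 0.2576 - 0.0020*41 + 0.0036*36 + 0.0299*3.0
   = 0.2576 - 0.0820 + 0.1296 + 0.0897
   = 0.3949


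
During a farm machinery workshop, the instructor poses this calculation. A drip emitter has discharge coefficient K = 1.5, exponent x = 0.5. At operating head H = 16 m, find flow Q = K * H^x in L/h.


Q = K * H^x
  = 1.5 * 16^0.5
  = 1.5 * 4
  = 6 L/h


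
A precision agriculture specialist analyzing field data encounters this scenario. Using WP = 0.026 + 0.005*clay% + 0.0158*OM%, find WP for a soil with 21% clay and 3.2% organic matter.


WP = 0.026 + 0.005*21 + 0.0158*3.2
   = 0.026 + 0.1050 + 0.0506
   = 0.1816


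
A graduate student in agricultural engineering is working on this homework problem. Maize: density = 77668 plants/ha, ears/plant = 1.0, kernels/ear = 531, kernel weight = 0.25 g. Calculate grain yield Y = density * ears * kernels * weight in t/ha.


Y = density * ears * kernels * kw
  = 77668 * 1.0 * 531 * 0.25 g/ha
  = 10310427 g/ha
  = 10310.43 kg/ha = 10.31 t/ha


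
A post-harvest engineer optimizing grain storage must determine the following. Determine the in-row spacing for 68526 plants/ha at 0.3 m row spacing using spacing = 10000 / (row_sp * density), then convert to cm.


spacing = 10000 / (row_sp * density)
        = 10000 / (0.3 * 68526)
        = 10000 / 20557.80
        = 0.48643 m = 48.64 cm


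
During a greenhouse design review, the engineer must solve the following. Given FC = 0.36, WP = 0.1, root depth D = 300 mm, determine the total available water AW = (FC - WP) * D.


AW = (FC - WP) * D
   = (0.36 - 0.1) * 300
   = 0.26 * 300
   = 78 mm


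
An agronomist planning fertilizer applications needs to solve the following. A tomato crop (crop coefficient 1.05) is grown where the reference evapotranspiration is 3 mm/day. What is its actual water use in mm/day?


ETc = Kc * ET0
    = 1.05 * 3
    = 3.15 mm/day


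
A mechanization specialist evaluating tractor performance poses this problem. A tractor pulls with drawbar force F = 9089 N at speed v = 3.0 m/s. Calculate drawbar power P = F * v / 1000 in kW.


P = F * v / 1000
  = 9089 * 3.0 / 1000
  = 27267 / 1000
  = 27.27 kW


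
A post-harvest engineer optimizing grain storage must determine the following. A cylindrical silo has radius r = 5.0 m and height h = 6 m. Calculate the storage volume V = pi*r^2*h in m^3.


V = pi * r^2 * h
  = pi * 5.0^2 * 6
  = pi * 25 * 6
  = 471.24 m^3


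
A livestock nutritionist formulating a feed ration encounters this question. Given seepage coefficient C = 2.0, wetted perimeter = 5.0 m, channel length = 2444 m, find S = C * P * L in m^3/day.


S = C * P * L
  = 2.0 * 5.0 * 2444
  = 24440 m^3/day


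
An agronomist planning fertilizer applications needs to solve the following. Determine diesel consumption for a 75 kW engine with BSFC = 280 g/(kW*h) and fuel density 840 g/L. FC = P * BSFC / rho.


FC = P * BSFC / rho_fuel
   = 75 * 280 / 840
   = 21000 / 840
   = 25 L/h


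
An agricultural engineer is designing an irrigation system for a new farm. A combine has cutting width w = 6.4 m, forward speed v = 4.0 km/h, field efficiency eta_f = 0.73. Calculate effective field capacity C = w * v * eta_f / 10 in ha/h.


C = w * v * eta_f / 10
  = 6.4 * 4.0 * 0.73 / 10
  = 18.69 / 10
  = 1.87 ha/h


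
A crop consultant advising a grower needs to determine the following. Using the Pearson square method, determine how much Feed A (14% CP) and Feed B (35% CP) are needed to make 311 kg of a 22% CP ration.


parts_A = CP_b - target = 35 - 22 = 13
parts_B = target - CP_a = 22 - 14 = 8
total_parts = 13 + 8 = 21
Feed A = 311 * 13 / 21 = 192.52 kg
Feed B = 311 * 8 / 21 = 118.48 kg

192.52 kg


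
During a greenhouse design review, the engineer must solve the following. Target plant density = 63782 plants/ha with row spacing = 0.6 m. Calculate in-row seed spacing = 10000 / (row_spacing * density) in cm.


spacing = 10000 / (row_sp * density)
        = 10000 / (0.6 * 63782)
        = 10000 / 38269.20
        = 0.26131 m = 26.13 cm


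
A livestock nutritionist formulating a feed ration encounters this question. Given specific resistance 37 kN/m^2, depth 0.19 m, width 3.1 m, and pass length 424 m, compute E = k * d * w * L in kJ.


E = k * d * w * L
  = 37 * 0.19 * 3.1 * 424
  = 9240.23 kJ


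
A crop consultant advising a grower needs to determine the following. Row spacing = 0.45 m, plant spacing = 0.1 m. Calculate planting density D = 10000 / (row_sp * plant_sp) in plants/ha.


D = 10000 / (row_sp * plant_sp)
  = 10000 / (0.45 * 0.1)
  = 10000 / 0.0450
  = 222222.22 plants/ha


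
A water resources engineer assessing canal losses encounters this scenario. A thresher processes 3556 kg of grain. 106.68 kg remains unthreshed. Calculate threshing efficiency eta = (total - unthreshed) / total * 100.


eta = (total - unthreshed) / total * 100
    = (3556 - 106.68) / 3556 * 100
    = 3449.32 / 3556 * 100
    = 97%


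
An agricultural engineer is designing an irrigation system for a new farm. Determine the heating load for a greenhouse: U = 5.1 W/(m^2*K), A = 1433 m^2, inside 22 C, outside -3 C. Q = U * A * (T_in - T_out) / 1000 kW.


dT = 22 - (-3) = 25 K
Q = U * A * dT
  = 5.1 * 1433 * 25
  = 182707.50 W = 182.71 kW


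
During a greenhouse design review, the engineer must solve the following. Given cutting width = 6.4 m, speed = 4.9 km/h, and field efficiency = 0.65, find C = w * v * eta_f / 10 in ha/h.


C = w * v * eta_f / 10
  = 6.4 * 4.9 * 0.65 / 10
  = 20.38 / 10
  = 2.04 ha/h


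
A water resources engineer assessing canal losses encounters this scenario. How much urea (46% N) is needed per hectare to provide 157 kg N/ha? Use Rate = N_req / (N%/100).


Rate = N_required / (N_content / 100)
     = 157 / (46 / 100)
     = 157 / 0.46
     = 341.30 kg/ha


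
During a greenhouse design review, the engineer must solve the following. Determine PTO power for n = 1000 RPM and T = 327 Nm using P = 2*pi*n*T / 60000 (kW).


P = 2*pi*n*T / 60000
  = 2*pi * 1000 * 327 / 60000
  = 2054601.60 / 60000
  = 34.24 kW


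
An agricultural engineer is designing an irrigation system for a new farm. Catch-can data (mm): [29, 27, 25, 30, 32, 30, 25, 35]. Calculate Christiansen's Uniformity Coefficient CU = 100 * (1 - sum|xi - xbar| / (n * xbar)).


xbar = 233 / 8 = 29.125
sum|xi - xbar| = 21
CU = 100 * (1 - 21 / (8 * 29.125))
   = 100 * (1 - 0.0901)
   = 90.99%


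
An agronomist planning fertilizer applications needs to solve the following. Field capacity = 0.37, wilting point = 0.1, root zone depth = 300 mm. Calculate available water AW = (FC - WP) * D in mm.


AW = (FC - WP) * D
   = (0.37 - 0.1) * 300
   = 0.27 * 300
   = 81 mm


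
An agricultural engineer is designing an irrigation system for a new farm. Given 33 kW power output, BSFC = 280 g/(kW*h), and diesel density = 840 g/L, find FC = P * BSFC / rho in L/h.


FC = P * BSFC / rho_fuel
   = 33 * 280 / 840
   = 9240 / 840
   = 11 L/h


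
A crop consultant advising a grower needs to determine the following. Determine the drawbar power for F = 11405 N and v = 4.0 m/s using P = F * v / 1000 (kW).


P = F * v / 1000
  = 11405 * 4.0 / 1000
  = 45620 / 1000
  = 45.62 kW


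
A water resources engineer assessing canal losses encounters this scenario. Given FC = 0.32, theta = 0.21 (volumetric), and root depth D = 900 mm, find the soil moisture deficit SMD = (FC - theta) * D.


SMD = (FC - theta) * D
    = (0.32 - 0.21) * 900
    = 0.110 * 900
    = 99 mm


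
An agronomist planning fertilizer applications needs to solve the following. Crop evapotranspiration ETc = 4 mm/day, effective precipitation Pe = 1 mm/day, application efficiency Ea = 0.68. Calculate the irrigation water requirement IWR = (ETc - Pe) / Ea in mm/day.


IWR = (ETc - Pe) / Ea
    = (4 - 1) / 0.68
    = 3 / 0.68
    = 4.41 mm/day


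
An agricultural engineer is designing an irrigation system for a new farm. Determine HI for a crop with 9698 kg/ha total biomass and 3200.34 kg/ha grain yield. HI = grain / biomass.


HI = grain_yield / biomass
   = 3200.34 / 9698
   = 0.33


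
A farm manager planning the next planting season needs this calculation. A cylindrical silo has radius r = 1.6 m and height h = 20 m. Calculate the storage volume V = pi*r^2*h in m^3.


V = pi * r^2 * h
  = pi * 1.6^2 * 20
  = pi * 2.56 * 20
  = 160.85 m^3


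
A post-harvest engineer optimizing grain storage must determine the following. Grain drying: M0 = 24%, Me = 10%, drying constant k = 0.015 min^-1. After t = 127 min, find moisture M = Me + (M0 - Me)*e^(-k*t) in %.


M = Me + (M0 - Me) * e^(-k*t)
  = 10 + (24 - 10) * e^(-0.015*127)
  = 10 + 14 * e^(-1.905)
  = 10 + 14 * 0.14882
  = 10 + 2.0835
  = 12.08%


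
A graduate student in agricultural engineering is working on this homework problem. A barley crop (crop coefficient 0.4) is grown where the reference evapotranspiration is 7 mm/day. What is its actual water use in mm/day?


ETc = Kc * ET0
    = 0.4 * 7
    = 2.80 mm/day


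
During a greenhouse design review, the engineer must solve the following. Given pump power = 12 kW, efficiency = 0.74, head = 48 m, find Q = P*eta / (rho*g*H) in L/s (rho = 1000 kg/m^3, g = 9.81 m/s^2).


Q = (P * 1000 * eta) / (rho * g * H)
  = (12 * 1000 * 0.74) / (1000 * 9.81 * 48)
  = 8880 / 470880
  = 0.01886 m^3/s = 18.86 L/s


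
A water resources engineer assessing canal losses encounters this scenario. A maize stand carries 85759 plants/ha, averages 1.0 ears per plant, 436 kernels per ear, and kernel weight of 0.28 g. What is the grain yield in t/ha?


Y = density * ears * kernels * kw
  = 85759 * 1.0 * 436 * 0.28 g/ha
  = 10469458.72 g/ha
  = 10469.46 kg/ha = 10.47 t/ha


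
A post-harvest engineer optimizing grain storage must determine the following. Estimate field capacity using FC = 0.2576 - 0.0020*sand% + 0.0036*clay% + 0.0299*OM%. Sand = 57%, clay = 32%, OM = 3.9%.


FC = 0.2576 - 0.0020*57 + 0.0036*32 + 0.0299*3.9
   = 0.2576 - 0.1140 + 0.1152 + 0.1166
   = 0.3754


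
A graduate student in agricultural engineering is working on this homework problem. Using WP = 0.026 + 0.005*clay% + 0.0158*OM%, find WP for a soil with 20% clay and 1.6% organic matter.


WP = 0.026 + 0.005*20 + 0.0158*1.6
   = 0.026 + 0.1000 + 0.0253
   = 0.1513


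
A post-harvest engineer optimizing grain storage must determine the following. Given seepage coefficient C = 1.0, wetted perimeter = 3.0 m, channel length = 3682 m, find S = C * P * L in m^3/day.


S = C * P * L
  = 1.0 * 3.0 * 3682
  = 11046 m^3/day


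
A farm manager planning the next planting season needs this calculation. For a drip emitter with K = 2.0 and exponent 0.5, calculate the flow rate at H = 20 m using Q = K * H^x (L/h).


Q = K * H^x
  = 2.0 * 20^0.5
  = 2.0 * 4.4721
  = 8.94 L/h


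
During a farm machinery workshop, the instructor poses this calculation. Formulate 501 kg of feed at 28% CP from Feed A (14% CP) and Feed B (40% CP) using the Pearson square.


parts_A = CP_b - target = 40 - 28 = 12
parts_B = target - CP_a = 28 - 14 = 14
total_parts = 12 + 14 = 26
Feed A = 501 * 12 / 26 = 231.23 kg
Feed B = 501 * 14 / 26 = 269.77 kg

231.23 kg


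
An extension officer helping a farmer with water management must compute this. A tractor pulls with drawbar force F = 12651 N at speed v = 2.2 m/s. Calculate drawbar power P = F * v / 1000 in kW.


P = F * v / 1000
  = 12651 * 2.2 / 1000
  = 27832.20 / 1000
  = 27.83 kW


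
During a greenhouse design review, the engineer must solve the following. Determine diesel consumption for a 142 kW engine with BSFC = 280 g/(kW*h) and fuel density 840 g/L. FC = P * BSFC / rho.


FC = P * BSFC / rho_fuel
   = 142 * 280 / 840
   = 39760 / 840
   = 47.33 L/h


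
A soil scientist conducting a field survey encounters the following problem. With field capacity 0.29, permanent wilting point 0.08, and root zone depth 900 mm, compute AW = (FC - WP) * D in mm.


AW = (FC - WP) * D
   = (0.29 - 0.08) * 900
   = 0.21 * 900
   = 189 mm


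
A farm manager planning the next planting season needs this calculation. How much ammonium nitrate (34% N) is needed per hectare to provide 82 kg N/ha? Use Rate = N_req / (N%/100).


Rate = N_required / (N_content / 100)
     = 82 / (34 / 100)
     = 82 / 0.34
     = 241.18 kg/ha


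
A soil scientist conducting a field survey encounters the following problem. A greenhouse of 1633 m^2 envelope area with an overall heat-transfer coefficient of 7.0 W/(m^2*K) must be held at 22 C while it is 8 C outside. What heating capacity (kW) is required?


dT = 22 - (8) = 14 K
Q = U * A * dT
  = 7.0 * 1633 * 14
  = 160034 W = 160.03 kW
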